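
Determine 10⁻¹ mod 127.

89

127 = 12*10 + 7
10 = 1*7 + 3
7 = 2*3 + 1
3 = 3*1 + 0
gcd(10, 127) = 1, so the inverse exists.
Back-substitute for 1:
1 = 1*7 − 2*3
  = −2*10 + 3*7
  = 3*127 − 38*10
So 10⁻¹ ≡ −38 ≡ 89 (mod 127).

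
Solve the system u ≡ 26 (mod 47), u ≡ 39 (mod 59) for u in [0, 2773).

47⁻¹ mod 59: 47×54 ≡ 1 (mod 59), so 47⁻¹ ≡ 54.
u = 26 + 47×((39 − 26)×54 mod 59) = 26 + 47×53 = 2517.
Check: 2517 mod 47 = 26, 2517 mod 59 = 39. ✓

2517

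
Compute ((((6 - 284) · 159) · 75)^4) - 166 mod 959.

892

6 - 284 = -278 ≡ 681 (mod 959)
681 · 159 = 108279 ≡ 871 (mod 959)
871 · 75 = 65325 ≡ 113 (mod 959)
(113)^4 ≡ 99 (mod 959)
99 - 166 = -67 ≡ 892 (mod 959)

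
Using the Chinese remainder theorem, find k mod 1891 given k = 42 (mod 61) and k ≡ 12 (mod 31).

61⁻¹ mod 31: 61·30 ≡ 1 (mod 31), so 61⁻¹ ≡ 30.
k = 42 + 61·((12 − 42)·30 mod 31) = 42 + 61·30 = 1872.

1872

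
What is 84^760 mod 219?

105

Compute successive squares:
84^1 ≡ 84 (mod 219)
84^2 ≡ 84^2 = 7056 ≡ 48 (mod 219)
84^4 ≡ 48^2 = 2304 ≡ 114 (mod 219)
84^8 ≡ 114^2 = 12996 ≡ 75 (mod 219)
84^16 ≡ 75^2 = 5625 ≡ 150 (mod 219)
84^32 ≡ 150^2 = 22500 ≡ 162 (mod 219)
84^64 ≡ 162^2 = 26244 ≡ 183 (mod 219)
84^128 ≡ 183^2 = 33489 ≡ 201 (mod 219)
84^256 ≡ 201^2 = 40401 ≡ 105 (mod 219)
84^512 ≡ 105^2 = 11025 ≡ 75 (mod 219)
84^760 = 84^512 · 84^128 · 84^64 · 84^32 · 84^16 · 84^8 ≡ 75 · 201 · 183 · 162 · 150 · 75 (mod 219).
Accumulate the product:
75 · 201 = 15075 ≡ 183
183 · 183 = 33489 ≡ 201
201 · 162 = 32562 ≡ 150
150 · 150 = 22500 ≡ 162
162 · 75 = 12150 ≡ 105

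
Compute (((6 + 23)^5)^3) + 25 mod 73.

42

6 + 23 = 29
(29)^5 ≡ 47 (mod 73)
(47)^3 ≡ 17 (mod 73)
17 + 25 = 42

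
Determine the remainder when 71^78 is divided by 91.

64

78 in binary is 1001110, i.e. 78 = 64 + 8 + 4 + 2.
71^1 ≡ 71 (mod 91)
71^2 ≡ 71^2 = 5041 ≡ 36 (mod 91)
71^4 ≡ 36^2 = 1296 ≡ 22 (mod 91)
71^8 ≡ 22^2 = 484 ≡ 29 (mod 91)
71^16 ≡ 29^2 = 841 ≡ 22 (mod 91)
71^32 ≡ 22^2 = 484 ≡ 29 (mod 91)
71^64 ≡ 29^2 = 841 ≡ 22 (mod 91)
71^78 = 71^64 × 71^8 × 71^4 × 71^2 ≡ 22 × 29 × 22 × 36 (mod 91).
Accumulate the product:
22 × 29 = 638 ≡ 1
1 × 22 = 22
22 × 36 = 792 ≡ 64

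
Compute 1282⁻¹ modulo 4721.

232

Apply the Euclidean algorithm and back-substitute:
4721 = 3×1282 + 875
1282 = 1×875 + 407
875 = 2×407 + 61
407 = 6×61 + 41
61 = 1×41 + 20
41 = 2×20 + 1
20 = 20×1 + 0
gcd(1282, 4721) = 1, so the inverse exists.
Bézout: 1 = −63×4721 + 232×1282.
So 1282⁻¹ ≡ 232 (mod 4721).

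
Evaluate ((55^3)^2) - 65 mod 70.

20

(55)^3 ≡ 55 (mod 70)
(55)^2 ≡ 15 (mod 70)
15 - 65 = -50 ≡ 20 (mod 70)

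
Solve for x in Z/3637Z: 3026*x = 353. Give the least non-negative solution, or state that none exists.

2059

gcd(3026, 3637) = 1, so a unique solution mod 3637 exists.
3026⁻¹ ≡ 1881 (mod 3637).
x ≡ 1881*353 ≡ 2059 (mod 3637).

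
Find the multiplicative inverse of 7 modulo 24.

7

24 = 3×7 + 3
7 = 2×3 + 1
3 = 3×1 + 0
gcd(7, 24) = 1, so the inverse exists.
Back-substitute for 1:
1 = 1×7 − 2×3
  = −2×24 + 7×7
So 7⁻¹ ≡ 7 (mod 24).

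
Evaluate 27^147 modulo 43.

42

27^1 ≡ 27 (mod 43)
27^2 ≡ 27^2 = 729 ≡ 41 (mod 43)
27^4 ≡ 41^2 = 1681 ≡ 4 (mod 43)
27^8 ≡ 4^2 = 16 (mod 43)
27^16 ≡ 16^2 = 256 ≡ 41 (mod 43)
27^32 ≡ 41^2 = 1681 ≡ 4 (mod 43)
27^64 ≡ 4^2 = 16 (mod 43)
27^128 ≡ 16^2 = 256 ≡ 41 (mod 43)
27^147 = 27^128 × 27^16 × 27^2 × 27^1 ≡ 41 × 41 × 41 × 27 (mod 43).
Accumulate the product:
41 × 41 = 1681 ≡ 4
4 × 41 = 164 ≡ 35
35 × 27 = 945 ≡ 42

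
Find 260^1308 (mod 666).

1308 in binary is 10100011100, i.e. 1308 = 1024 + 256 + 16 + 8 + 4.
260^1 ≡ 260 (mod 666)
260^2 ≡ 260^2 = 67600 ≡ 334 (mod 666)
260^4 ≡ 334^2 = 111556 ≡ 334 (mod 666)
260^8 ≡ 334^2 = 111556 ≡ 334 (mod 666)
260^16 ≡ 334^2 = 111556 ≡ 334 (mod 666)
260^32 ≡ 334^2 = 111556 ≡ 334 (mod 666)
260^64 ≡ 334^2 = 111556 ≡ 334 (mod 666)
260^128 ≡ 334^2 = 111556 ≡ 334 (mod 666)
260^256 ≡ 334^2 = 111556 ≡ 334 (mod 666)
260^512 ≡ 334^2 = 111556 ≡ 334 (mod 666)
260^1024 ≡ 334^2 = 111556 ≡ 334 (mod 666)
260^1308 = 260^1024 × 260^256 × 260^16 × 260^8 × 260^4 ≡ 334 × 334 × 334 × 334 × 334 (mod 666).
Accumulate the product:
334 × 334 = 111556 ≡ 334
334 × 334 = 111556 ≡ 334
334 × 334 = 111556 ≡ 334
334 × 334 = 111556 ≡ 334

334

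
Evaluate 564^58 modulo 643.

534

Using repeated squaring:
564^1 ≡ 564 (mod 643)
564^2 ≡ 564^2 = 318096 ≡ 454 (mod 643)
564^4 ≡ 454^2 = 206116 ≡ 356 (mod 643)
564^8 ≡ 356^2 = 126736 ≡ 65 (mod 643)
564^16 ≡ 65^2 = 4225 ≡ 367 (mod 643)
564^32 ≡ 367^2 = 134689 ≡ 302 (mod 643)
564^58 = 564^32 × 564^16 × 564^8 × 564^2 ≡ 302 × 367 × 65 × 454 (mod 643).
Accumulate the product:
302 × 367 = 110834 ≡ 238
238 × 65 = 15470 ≡ 38
38 × 454 = 17252 ≡ 534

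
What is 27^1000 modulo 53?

46

Compute successive squares:
27^1 ≡ 27 (mod 53)
27^2 ≡ 27^2 = 729 ≡ 40 (mod 53)
27^4 ≡ 40^2 = 1600 ≡ 10 (mod 53)
27^8 ≡ 10^2 = 100 ≡ 47 (mod 53)
27^16 ≡ 47^2 = 2209 ≡ 36 (mod 53)
27^32 ≡ 36^2 = 1296 ≡ 24 (mod 53)
27^64 ≡ 24^2 = 576 ≡ 46 (mod 53)
27^128 ≡ 46^2 = 2116 ≡ 49 (mod 53)
27^256 ≡ 49^2 = 2401 ≡ 16 (mod 53)
27^512 ≡ 16^2 = 256 ≡ 44 (mod 53)
27^1000 = 27^512 × 27^256 × 27^128 × 27^64 × 27^32 × 27^8 ≡ 44 × 16 × 49 × 46 × 24 × 47 (mod 53).
Accumulate the product:
44 × 16 = 704 ≡ 15
15 × 49 = 735 ≡ 46
46 × 46 = 2116 ≡ 49
49 × 24 = 1176 ≡ 10
10 × 47 = 470 ≡ 46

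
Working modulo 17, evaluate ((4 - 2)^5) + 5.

3

4 - 2 = 2
(2)^5 ≡ 15 (mod 17)
15 + 5 = 20 ≡ 3 (mod 17)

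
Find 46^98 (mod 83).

Using repeated squaring:
98 in binary is 1100010, i.e. 98 = 64 + 32 + 2.
46^1 ≡ 46 (mod 83)
46^2 ≡ 46^2 = 2116 ≡ 41 (mod 83)
46^4 ≡ 41^2 = 1681 ≡ 21 (mod 83)
46^8 ≡ 21^2 = 441 ≡ 26 (mod 83)
46^16 ≡ 26^2 = 676 ≡ 12 (mod 83)
46^32 ≡ 12^2 = 144 ≡ 61 (mod 83)
46^64 ≡ 61^2 = 3721 ≡ 69 (mod 83)
46^98 = 46^64 * 46^32 * 46^2 ≡ 69 * 61 * 41 (mod 83).
Accumulate the product:
69 * 61 = 4209 ≡ 59
59 * 41 = 2419 ≡ 12

12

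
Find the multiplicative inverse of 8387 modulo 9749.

9613

9749 = 1×8387 + 1362
8387 = 6×1362 + 215
1362 = 6×215 + 72
215 = 2×72 + 71
72 = 1×71 + 1
71 = 71×1 + 0
gcd(8387, 9749) = 1, so the inverse exists.
Back-substitute for 1:
1 = 1×72 − 1×71
  = −1×215 + 3×72
  = 3×1362 − 19×215
  = −19×8387 + 117×1362
  = 117×9749 − 136×8387
So 8387⁻¹ ≡ −136 ≡ 9613 (mod 9749).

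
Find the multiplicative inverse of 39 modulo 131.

Apply the Euclidean algorithm and back-substitute:
131 = 3·39 + 14
39 = 2·14 + 11
14 = 1·11 + 3
11 = 3·3 + 2
3 = 1·2 + 1
2 = 2·1 + 0
gcd(39, 131) = 1, so the inverse exists.
Back-substitute for 1:
1 = 1·3 − 1·2
  = −1·11 + 4·3
  = 4·14 − 5·11
  = −5·39 + 14·14
  = 14·131 − 47·39
So 39⁻¹ ≡ −47 ≡ 84 (mod 131).

84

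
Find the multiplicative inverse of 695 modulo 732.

Apply the Euclidean algorithm and back-substitute:
732 = 1·695 + 37
695 = 18·37 + 29
37 = 1·29 + 8
29 = 3·8 + 5
8 = 1·5 + 3
5 = 1·3 + 2
3 = 1·2 + 1
2 = 2·1 + 0
gcd(695, 732) = 1, so the inverse exists.
Bézout: 1 = 263·732 − 277·695.
So 695⁻¹ ≡ −277 ≡ 455 (mod 732).

455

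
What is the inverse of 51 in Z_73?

63

Run the extended Euclidean algorithm:
73 = 1×51 + 22
51 = 2×22 + 7
22 = 3×7 + 1
7 = 7×1 + 0
gcd(51, 73) = 1, so the inverse exists.
Back-substitute for 1:
1 = 1×22 − 3×7
  = −3×51 + 7×22
  = 7×73 − 10×51
So 51⁻¹ ≡ −10 ≡ 63 (mod 73).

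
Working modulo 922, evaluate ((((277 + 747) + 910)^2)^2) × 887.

277 + 747 = 1024 ≡ 102 (mod 922)
102 + 910 = 1012 ≡ 90 (mod 922)
(90)^2 ≡ 724 (mod 922)
(724)^2 ≡ 480 (mod 922)
480 × 887 = 425760 ≡ 718 (mod 922)

718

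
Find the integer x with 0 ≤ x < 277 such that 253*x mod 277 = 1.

150

277 = 1*253 + 24
253 = 10*24 + 13
24 = 1*13 + 11
13 = 1*11 + 2
11 = 5*2 + 1
2 = 2*1 + 0
gcd(253, 277) = 1, so the inverse exists.
Back-substitute for 1:
1 = 1*11 − 5*2
  = −5*13 + 6*11
  = 6*24 − 11*13
  = −11*253 + 116*24
  = 116*277 − 127*253
So 253⁻¹ ≡ −127 ≡ 150 (mod 277).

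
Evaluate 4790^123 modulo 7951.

123 in binary is 1111011, i.e. 123 = 64 + 32 + 16 + 8 + 2 + 1.
4790^1 ≡ 4790 (mod 7951)
4790^2 ≡ 4790^2 = 22944100 ≡ 5465 (mod 7951)
4790^4 ≡ 5465^2 = 29866225 ≡ 2269 (mod 7951)
4790^8 ≡ 2269^2 = 5148361 ≡ 4064 (mod 7951)
4790^16 ≡ 4064^2 = 16516096 ≡ 1869 (mod 7951)
4790^32 ≡ 1869^2 = 3493161 ≡ 2672 (mod 7951)
4790^64 ≡ 2672^2 = 7139584 ≡ 7537 (mod 7951)
4790^123 = 4790^64 × 4790^32 × 4790^16 × 4790^8 × 4790^2 × 4790^1 ≡ 7537 × 2672 × 1869 × 4064 × 5465 × 4790 (mod 7951).
Accumulate the product:
7537 × 2672 = 20138864 ≡ 6932
6932 × 1869 = 12955908 ≡ 3729
3729 × 4064 = 15154656 ≡ 50
50 × 5465 = 273250 ≡ 2916
2916 × 4790 = 13967640 ≡ 5684

5684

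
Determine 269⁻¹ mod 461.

12

Run the extended Euclidean algorithm:
461 = 1×269 + 192
269 = 1×192 + 77
192 = 2×77 + 38
77 = 2×38 + 1
38 = 38×1 + 0
gcd(269, 461) = 1, so the inverse exists.
Bézout: 1 = −7×461 + 12×269.
So 269⁻¹ ≡ 12 (mod 461).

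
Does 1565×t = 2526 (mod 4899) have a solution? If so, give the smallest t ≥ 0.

gcd(1565, 4899) = 1, so a unique solution mod 4899 exists.
1565⁻¹ ≡ 3290 (mod 4899).
t ≡ 3290×2526 ≡ 1836 (mod 4899).

1836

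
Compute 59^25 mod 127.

105

25 in binary is 11001, i.e. 25 = 16 + 8 + 1.
59^1 ≡ 59 (mod 127)
59^2 ≡ 59^2 = 3481 ≡ 52 (mod 127)
59^4 ≡ 52^2 = 2704 ≡ 37 (mod 127)
59^8 ≡ 37^2 = 1369 ≡ 99 (mod 127)
59^16 ≡ 99^2 = 9801 ≡ 22 (mod 127)
59^25 = 59^16 × 59^8 × 59^1 ≡ 22 × 99 × 59 (mod 127).
Accumulate the product:
22 × 99 = 2178 ≡ 19
19 × 59 = 1121 ≡ 105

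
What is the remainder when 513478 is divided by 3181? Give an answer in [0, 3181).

513478 = 161×3181 + 1337, so 513478 ≡ 1337 (mod 3181).

1337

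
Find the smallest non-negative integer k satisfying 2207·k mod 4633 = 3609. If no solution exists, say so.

2823

gcd(2207, 4633) = 1, so a unique solution mod 4633 exists.
2207⁻¹ ≡ 2454 (mod 4633).
k ≡ 2454·3609 ≡ 2823 (mod 4633).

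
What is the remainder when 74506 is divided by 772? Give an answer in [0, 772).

394

74506 = 96*772 + 394, so 74506 ≡ 394 (mod 772).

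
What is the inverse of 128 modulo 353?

By the extended Euclidean algorithm:
353 = 2·128 + 97
128 = 1·97 + 31
97 = 3·31 + 4
31 = 7·4 + 3
4 = 1·3 + 1
3 = 3·1 + 0
gcd(128, 353) = 1, so the inverse exists.
Bézout: 1 = 33·353 − 91·128.
So 128⁻¹ ≡ −91 ≡ 262 (mod 353).

262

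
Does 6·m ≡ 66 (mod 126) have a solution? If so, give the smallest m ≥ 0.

gcd(6, 126) = 6, and 6 | 66, so solutions exist.
Divide through by 6: 1·m ≡ 11 mod 21.
1⁻¹ ≡ 1 (mod 21).
m ≡ 1·11 ≡ 11 (mod 21).
The smallest non-negative solution is m = 11.

11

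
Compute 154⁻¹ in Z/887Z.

Run the extended Euclidean algorithm:
887 = 5*154 + 117
154 = 1*117 + 37
117 = 3*37 + 6
37 = 6*6 + 1
6 = 6*1 + 0
gcd(154, 887) = 1, so the inverse exists.
Bézout: 1 = −25*887 + 144*154.
So 154⁻¹ ≡ 144 (mod 887).

144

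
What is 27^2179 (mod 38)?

Compute successive squares:
2179 in binary is 100010000011, i.e. 2179 = 2048 + 128 + 2 + 1.
27^1 ≡ 27 (mod 38)
27^2 ≡ 27^2 = 729 ≡ 7 (mod 38)
27^4 ≡ 7^2 = 49 ≡ 11 (mod 38)
27^8 ≡ 11^2 = 121 ≡ 7 (mod 38)
27^16 ≡ 7^2 = 49 ≡ 11 (mod 38)
27^32 ≡ 11^2 = 121 ≡ 7 (mod 38)
27^64 ≡ 7^2 = 49 ≡ 11 (mod 38)
27^128 ≡ 11^2 = 121 ≡ 7 (mod 38)
27^256 ≡ 7^2 = 49 ≡ 11 (mod 38)
27^512 ≡ 11^2 = 121 ≡ 7 (mod 38)
27^1024 ≡ 7^2 = 49 ≡ 11 (mod 38)
27^2048 ≡ 11^2 = 121 ≡ 7 (mod 38)
27^2179 = 27^2048 * 27^128 * 27^2 * 27^1 ≡ 7 * 7 * 7 * 27 (mod 38).
Accumulate the product:
7 * 7 = 49 ≡ 11
11 * 7 = 77 ≡ 1
1 * 27 = 27

27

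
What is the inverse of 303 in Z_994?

Apply the Euclidean algorithm and back-substitute:
994 = 3*303 + 85
303 = 3*85 + 48
85 = 1*48 + 37
48 = 1*37 + 11
37 = 3*11 + 4
11 = 2*4 + 3
4 = 1*3 + 1
3 = 3*1 + 0
gcd(303, 994) = 1, so the inverse exists.
Back-substitute for 1:
1 = 1*4 − 1*3
  = −1*11 + 3*4
  = 3*37 − 10*11
  = −10*48 + 13*37
  = 13*85 − 23*48
  = −23*303 + 82*85
  = 82*994 − 269*303
So 303⁻¹ ≡ −269 ≡ 725 (mod 994).

725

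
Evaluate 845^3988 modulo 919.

241

3988 in binary is 111110010100, i.e. 3988 = 2048 + 1024 + 512 + 256 + 128 + 16 + 4.
845^1 ≡ 845 (mod 919)
845^2 ≡ 845^2 = 714025 ≡ 881 (mod 919)
845^4 ≡ 881^2 = 776161 ≡ 525 (mod 919)
845^8 ≡ 525^2 = 275625 ≡ 844 (mod 919)
845^16 ≡ 844^2 = 712336 ≡ 111 (mod 919)
845^32 ≡ 111^2 = 12321 ≡ 374 (mod 919)
845^64 ≡ 374^2 = 139876 ≡ 188 (mod 919)
845^128 ≡ 188^2 = 35344 ≡ 422 (mod 919)
845^256 ≡ 422^2 = 178084 ≡ 717 (mod 919)
845^512 ≡ 717^2 = 514089 ≡ 368 (mod 919)
845^1024 ≡ 368^2 = 135424 ≡ 331 (mod 919)
845^2048 ≡ 331^2 = 109561 ≡ 200 (mod 919)
845^3988 = 845^2048 * 845^1024 * 845^512 * 845^256 * 845^128 * 845^16 * 845^4 ≡ 200 * 331 * 368 * 717 * 422 * 111 * 525 (mod 919).
Accumulate the product:
200 * 331 = 66200 ≡ 32
32 * 368 = 11776 ≡ 748
748 * 717 = 536316 ≡ 539
539 * 422 = 227458 ≡ 465
465 * 111 = 51615 ≡ 151
151 * 525 = 79275 ≡ 241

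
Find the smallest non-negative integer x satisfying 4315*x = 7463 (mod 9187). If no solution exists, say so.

gcd(4315, 9187) = 1, so a unique solution mod 9187 exists.
4315⁻¹ ≡ 1303 (mod 9187).
x ≡ 1303*7463 ≡ 4443 (mod 9187).

4443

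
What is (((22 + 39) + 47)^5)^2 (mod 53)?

22 + 39 = 61 ≡ 8 (mod 53)
8 + 47 = 55 ≡ 2 (mod 53)
(2)^5 ≡ 32 (mod 53)
(32)^2 ≡ 17 (mod 53)

17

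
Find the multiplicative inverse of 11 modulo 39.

32

Apply the Euclidean algorithm and back-substitute:
39 = 3×11 + 6
11 = 1×6 + 5
6 = 1×5 + 1
5 = 5×1 + 0
gcd(11, 39) = 1, so the inverse exists.
Back-substitute for 1:
1 = 1×6 − 1×5
  = −1×11 + 2×6
  = 2×39 − 7×11
So 11⁻¹ ≡ −7 ≡ 32 (mod 39).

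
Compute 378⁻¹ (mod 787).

By the extended Euclidean algorithm:
787 = 2*378 + 31
378 = 12*31 + 6
31 = 5*6 + 1
6 = 6*1 + 0
gcd(378, 787) = 1, so the inverse exists.
Back-substitute for 1:
1 = 1*31 − 5*6
  = −5*378 + 61*31
  = 61*787 − 127*378
So 378⁻¹ ≡ −127 ≡ 660 (mod 787).

660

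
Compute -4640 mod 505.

-4640 = -10×505 + 410, so -4640 ≡ 410 (mod 505).

410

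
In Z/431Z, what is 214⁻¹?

431 = 2×214 + 3
214 = 71×3 + 1
3 = 3×1 + 0
gcd(214, 431) = 1, so the inverse exists.
Bézout: 1 = −71×431 + 143×214.
So 214⁻¹ ≡ 143 (mod 431).

143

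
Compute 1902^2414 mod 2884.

1292

Using repeated squaring:
1902^1 ≡ 1902 (mod 2884)
1902^2 ≡ 1902^2 = 3617604 ≡ 1068 (mod 2884)
1902^4 ≡ 1068^2 = 1140624 ≡ 1444 (mod 2884)
1902^8 ≡ 1444^2 = 2085136 ≡ 4 (mod 2884)
1902^16 ≡ 4^2 = 16 (mod 2884)
1902^32 ≡ 16^2 = 256 (mod 2884)
1902^64 ≡ 256^2 = 65536 ≡ 2088 (mod 2884)
1902^128 ≡ 2088^2 = 4359744 ≡ 2020 (mod 2884)
1902^256 ≡ 2020^2 = 4080400 ≡ 2424 (mod 2884)
1902^512 ≡ 2424^2 = 5875776 ≡ 1068 (mod 2884)
1902^1024 ≡ 1068^2 = 1140624 ≡ 1444 (mod 2884)
1902^2048 ≡ 1444^2 = 2085136 ≡ 4 (mod 2884)
1902^2414 = 1902^2048 * 1902^256 * 1902^64 * 1902^32 * 1902^8 * 1902^4 * 1902^2 ≡ 4 * 2424 * 2088 * 256 * 4 * 1444 * 1068 (mod 2884).
Accumulate the product:
4 * 2424 = 9696 ≡ 1044
1044 * 2088 = 2179872 ≡ 2452
2452 * 256 = 627712 ≡ 1884
1884 * 4 = 7536 ≡ 1768
1768 * 1444 = 2552992 ≡ 652
652 * 1068 = 696336 ≡ 1292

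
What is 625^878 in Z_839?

Compute successive squares:
625^1 ≡ 625 (mod 839)
625^2 ≡ 625^2 = 390625 ≡ 490 (mod 839)
625^4 ≡ 490^2 = 240100 ≡ 146 (mod 839)
625^8 ≡ 146^2 = 21316 ≡ 341 (mod 839)
625^16 ≡ 341^2 = 116281 ≡ 499 (mod 839)
625^32 ≡ 499^2 = 249001 ≡ 657 (mod 839)
625^64 ≡ 657^2 = 431649 ≡ 403 (mod 839)
625^128 ≡ 403^2 = 162409 ≡ 482 (mod 839)
625^256 ≡ 482^2 = 232324 ≡ 760 (mod 839)
625^512 ≡ 760^2 = 577600 ≡ 368 (mod 839)
625^878 = 625^512 × 625^256 × 625^64 × 625^32 × 625^8 × 625^4 × 625^2 ≡ 368 × 760 × 403 × 657 × 341 × 146 × 490 (mod 839).
Accumulate the product:
368 × 760 = 279680 ≡ 293
293 × 403 = 118079 ≡ 619
619 × 657 = 406683 ≡ 607
607 × 341 = 206987 ≡ 593
593 × 146 = 86578 ≡ 161
161 × 490 = 78890 ≡ 24

24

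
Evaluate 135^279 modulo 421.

346

279 in binary is 100010111, i.e. 279 = 256 + 16 + 4 + 2 + 1.
135^1 ≡ 135 (mod 421)
135^2 ≡ 135^2 = 18225 ≡ 122 (mod 421)
135^4 ≡ 122^2 = 14884 ≡ 149 (mod 421)
135^8 ≡ 149^2 = 22201 ≡ 309 (mod 421)
135^16 ≡ 309^2 = 95481 ≡ 335 (mod 421)
135^32 ≡ 335^2 = 112225 ≡ 239 (mod 421)
135^64 ≡ 239^2 = 57121 ≡ 286 (mod 421)
135^128 ≡ 286^2 = 81796 ≡ 122 (mod 421)
135^256 ≡ 122^2 = 14884 ≡ 149 (mod 421)
135^279 = 135^256 × 135^16 × 135^4 × 135^2 × 135^1 ≡ 149 × 335 × 149 × 122 × 135 (mod 421).
Accumulate the product:
149 × 335 = 49915 ≡ 237
237 × 149 = 35313 ≡ 370
370 × 122 = 45140 ≡ 93
93 × 135 = 12555 ≡ 346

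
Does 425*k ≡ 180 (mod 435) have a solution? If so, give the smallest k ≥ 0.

gcd(425, 435) = 5, and 5 | 180, so solutions exist.
Divide through by 5: 85*k ≡ 36 mod 87.
85⁻¹ ≡ 43 (mod 87).
k ≡ 43*36 ≡ 69 (mod 87).
The smallest non-negative solution is k = 69.

69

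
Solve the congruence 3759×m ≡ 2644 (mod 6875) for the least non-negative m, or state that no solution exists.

gcd(3759, 6875) = 1, so a unique solution mod 6875 exists.
3759⁻¹ ≡ 139 (mod 6875).
m ≡ 139×2644 ≡ 3141 (mod 6875).

3141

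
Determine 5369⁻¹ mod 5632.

2377

Run the extended Euclidean algorithm:
5632 = 1×5369 + 263
5369 = 20×263 + 109
263 = 2×109 + 45
109 = 2×45 + 19
45 = 2×19 + 7
19 = 2×7 + 5
7 = 1×5 + 2
5 = 2×2 + 1
2 = 2×1 + 0
gcd(5369, 5632) = 1, so the inverse exists.
Back-substitute for 1:
1 = 1×5 − 2×2
  = −2×7 + 3×5
  = 3×19 − 8×7
  = −8×45 + 19×19
  = 19×109 − 46×45
  = −46×263 + 111×109
  = 111×5369 − 2266×263
  = −2266×5632 + 2377×5369
So 5369⁻¹ ≡ 2377 (mod 5632).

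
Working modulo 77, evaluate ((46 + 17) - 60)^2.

9

46 + 17 = 63
63 - 60 = 3
(3)^2 ≡ 9 (mod 77)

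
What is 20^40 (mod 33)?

1

40 in binary is 101000, i.e. 40 = 32 + 8.
20^1 ≡ 20 (mod 33)
20^2 ≡ 20^2 = 400 ≡ 4 (mod 33)
20^4 ≡ 4^2 = 16 (mod 33)
20^8 ≡ 16^2 = 256 ≡ 25 (mod 33)
20^16 ≡ 25^2 = 625 ≡ 31 (mod 33)
20^32 ≡ 31^2 = 961 ≡ 4 (mod 33)
20^40 = 20^32 * 20^8 ≡ 4 * 25 (mod 33).
4 * 25 = 100 ≡ 1 (mod 33).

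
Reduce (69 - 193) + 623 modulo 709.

499

69 - 193 = -124 ≡ 585 (mod 709)
585 + 623 = 1208 ≡ 499 (mod 709)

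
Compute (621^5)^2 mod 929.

(621)^5 ≡ 766 (mod 929)
(766)^2 ≡ 557 (mod 929)

557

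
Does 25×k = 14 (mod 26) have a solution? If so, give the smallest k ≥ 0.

12

gcd(25, 26) = 1, so a unique solution mod 26 exists.
25⁻¹ ≡ 25 (mod 26).
k ≡ 25×14 ≡ 12 (mod 26).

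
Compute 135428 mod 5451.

135428 = 24×5451 + 4604, so 135428 ≡ 4604 (mod 5451).

4604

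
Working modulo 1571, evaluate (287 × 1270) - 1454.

135

287 × 1270 = 364490 ≡ 18 (mod 1571)
18 - 1454 = -1436 ≡ 135 (mod 1571)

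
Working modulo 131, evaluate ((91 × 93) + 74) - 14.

91 × 93 = 8463 ≡ 79 (mod 131)
79 + 74 = 153 ≡ 22 (mod 131)
22 - 14 = 8

8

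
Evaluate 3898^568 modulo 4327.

3854

Compute successive squares:
568 in binary is 1000111000, i.e. 568 = 512 + 32 + 16 + 8.
3898^1 ≡ 3898 (mod 4327)
3898^2 ≡ 3898^2 = 15194404 ≡ 2307 (mod 4327)
3898^4 ≡ 2307^2 = 5322249 ≡ 39 (mod 4327)
3898^8 ≡ 39^2 = 1521 (mod 4327)
3898^16 ≡ 1521^2 = 2313441 ≡ 2823 (mod 4327)
3898^32 ≡ 2823^2 = 7969329 ≡ 3322 (mod 4327)
3898^64 ≡ 3322^2 = 11035684 ≡ 1834 (mod 4327)
3898^128 ≡ 1834^2 = 3363556 ≡ 1477 (mod 4327)
3898^256 ≡ 1477^2 = 2181529 ≡ 721 (mod 4327)
3898^512 ≡ 721^2 = 519841 ≡ 601 (mod 4327)
3898^568 = 3898^512 × 3898^32 × 3898^16 × 3898^8 ≡ 601 × 3322 × 2823 × 1521 (mod 4327).
Accumulate the product:
601 × 3322 = 1996522 ≡ 1775
1775 × 2823 = 5010825 ≡ 159
159 × 1521 = 241839 ≡ 3854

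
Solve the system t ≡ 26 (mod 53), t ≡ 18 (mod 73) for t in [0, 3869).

53⁻¹ mod 73: 53×62 ≡ 1 (mod 73), so 53⁻¹ ≡ 62.
t = 26 + 53×((18 − 26)×62 mod 73) = 26 + 53×15 = 821.
Check: 821 mod 53 = 26, 821 mod 73 = 18. ✓

821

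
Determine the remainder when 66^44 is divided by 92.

Using repeated squaring:
66^1 ≡ 66 (mod 92)
66^2 ≡ 66^2 = 4356 ≡ 32 (mod 92)
66^4 ≡ 32^2 = 1024 ≡ 12 (mod 92)
66^8 ≡ 12^2 = 144 ≡ 52 (mod 92)
66^16 ≡ 52^2 = 2704 ≡ 36 (mod 92)
66^32 ≡ 36^2 = 1296 ≡ 8 (mod 92)
66^44 = 66^32 * 66^8 * 66^4 ≡ 8 * 52 * 12 (mod 92).
Accumulate the product:
8 * 52 = 416 ≡ 48
48 * 12 = 576 ≡ 24

24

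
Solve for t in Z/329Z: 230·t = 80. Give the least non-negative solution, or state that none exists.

gcd(230, 329) = 1, so a unique solution mod 329 exists.
230⁻¹ ≡ 216 (mod 329).
t ≡ 216·80 ≡ 172 (mod 329).

172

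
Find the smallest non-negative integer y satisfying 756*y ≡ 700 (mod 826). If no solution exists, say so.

gcd(756, 826) = 14, and 14 | 700, so solutions exist.
Divide through by 14: 54*y = 50 (mod 59).
54⁻¹ ≡ 47 (mod 59).
y ≡ 47*50 ≡ 49 (mod 59).
The smallest non-negative solution is y = 49.

49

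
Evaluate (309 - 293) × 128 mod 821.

406

309 - 293 = 16
16 × 128 = 2048 ≡ 406 (mod 821)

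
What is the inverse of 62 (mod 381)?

338

381 = 6*62 + 9
62 = 6*9 + 8
9 = 1*8 + 1
8 = 8*1 + 0
gcd(62, 381) = 1, so the inverse exists.
Back-substitute for 1:
1 = 1*9 − 1*8
  = −1*62 + 7*9
  = 7*381 − 43*62
So 62⁻¹ ≡ −43 ≡ 338 (mod 381).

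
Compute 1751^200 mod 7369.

Using repeated squaring:
1751^1 ≡ 1751 (mod 7369)
1751^2 ≡ 1751^2 = 3066001 ≡ 497 (mod 7369)
1751^4 ≡ 497^2 = 247009 ≡ 3832 (mod 7369)
1751^8 ≡ 3832^2 = 14684224 ≡ 5176 (mod 7369)
1751^16 ≡ 5176^2 = 26790976 ≡ 4661 (mod 7369)
1751^32 ≡ 4661^2 = 21724921 ≡ 1109 (mod 7369)
1751^64 ≡ 1109^2 = 1229881 ≡ 6627 (mod 7369)
1751^128 ≡ 6627^2 = 43917129 ≡ 5258 (mod 7369)
1751^200 = 1751^128 · 1751^64 · 1751^8 ≡ 5258 · 6627 · 5176 (mod 7369).
Accumulate the product:
5258 · 6627 = 34844766 ≡ 4134
4134 · 5176 = 21397584 ≡ 5377

5377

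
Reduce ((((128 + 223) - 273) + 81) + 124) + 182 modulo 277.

128 + 223 = 351 ≡ 74 (mod 277)
74 - 273 = -199 ≡ 78 (mod 277)
78 + 81 = 159
159 + 124 = 283 ≡ 6 (mod 277)
6 + 182 = 188

188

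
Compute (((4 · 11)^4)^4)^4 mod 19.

6

4 · 11 = 44 ≡ 6 (mod 19)
(6)^4 ≡ 4 (mod 19)
(4)^4 ≡ 9 (mod 19)
(9)^4 ≡ 6 (mod 19)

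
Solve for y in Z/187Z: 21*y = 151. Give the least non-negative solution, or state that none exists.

gcd(21, 187) = 1, so a unique solution mod 187 exists.
21⁻¹ ≡ 98 (mod 187).
y ≡ 98*151 ≡ 25 (mod 187).

25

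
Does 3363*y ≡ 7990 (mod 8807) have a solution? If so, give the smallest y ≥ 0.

gcd(3363, 8807) = 1, so a unique solution mod 8807 exists.
3363⁻¹ ≡ 3428 (mod 8807).
y ≡ 3428*7990 ≡ 8757 (mod 8807).

8757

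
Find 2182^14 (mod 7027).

By square-and-multiply:
2182^1 ≡ 2182 (mod 7027)
2182^2 ≡ 2182^2 = 4761124 ≡ 3845 (mod 7027)
2182^4 ≡ 3845^2 = 14784025 ≡ 6244 (mod 7027)
2182^8 ≡ 6244^2 = 38987536 ≡ 1740 (mod 7027)
2182^14 = 2182^8 * 2182^4 * 2182^2 ≡ 1740 * 6244 * 3845 (mod 7027).
Accumulate the product:
1740 * 6244 = 10864560 ≡ 818
818 * 3845 = 3145210 ≡ 4141

4141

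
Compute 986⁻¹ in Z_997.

725

Apply the Euclidean algorithm and back-substitute:
997 = 1*986 + 11
986 = 89*11 + 7
11 = 1*7 + 4
7 = 1*4 + 3
4 = 1*3 + 1
3 = 3*1 + 0
gcd(986, 997) = 1, so the inverse exists.
Back-substitute for 1:
1 = 1*4 − 1*3
  = −1*7 + 2*4
  = 2*11 − 3*7
  = −3*986 + 269*11
  = 269*997 − 272*986
So 986⁻¹ ≡ −272 ≡ 725 (mod 997).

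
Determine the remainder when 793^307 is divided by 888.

793

By square-and-multiply:
307 in binary is 100110011, i.e. 307 = 256 + 32 + 16 + 2 + 1.
793^1 ≡ 793 (mod 888)
793^2 ≡ 793^2 = 628849 ≡ 145 (mod 888)
793^4 ≡ 145^2 = 21025 ≡ 601 (mod 888)
793^8 ≡ 601^2 = 361201 ≡ 673 (mod 888)
793^16 ≡ 673^2 = 452929 ≡ 49 (mod 888)
793^32 ≡ 49^2 = 2401 ≡ 625 (mod 888)
793^64 ≡ 625^2 = 390625 ≡ 793 (mod 888)
793^128 ≡ 793^2 = 628849 ≡ 145 (mod 888)
793^256 ≡ 145^2 = 21025 ≡ 601 (mod 888)
793^307 = 793^256 * 793^32 * 793^16 * 793^2 * 793^1 ≡ 601 * 625 * 49 * 145 * 793 (mod 888).
Accumulate the product:
601 * 625 = 375625 ≡ 1
1 * 49 = 49
49 * 145 = 7105 ≡ 1
1 * 793 = 793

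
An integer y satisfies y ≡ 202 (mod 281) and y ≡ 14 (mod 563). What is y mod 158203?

105858

281⁻¹ mod 563: 281·561 ≡ 1 (mod 563), so 281⁻¹ ≡ 561.
y = 202 + 281·((14 − 202)·561 mod 563) = 202 + 281·376 = 105858.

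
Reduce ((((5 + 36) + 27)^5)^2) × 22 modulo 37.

5 + 36 = 41 ≡ 4 (mod 37)
4 + 27 = 31
(31)^5 ≡ 31 (mod 37)
(31)^2 ≡ 36 (mod 37)
36 × 22 = 792 ≡ 15 (mod 37)

15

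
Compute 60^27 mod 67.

By square-and-multiply:
27 in binary is 11011, i.e. 27 = 16 + 8 + 2 + 1.
60^1 ≡ 60 (mod 67)
60^2 ≡ 60^2 = 3600 ≡ 49 (mod 67)
60^4 ≡ 49^2 = 2401 ≡ 56 (mod 67)
60^8 ≡ 56^2 = 3136 ≡ 54 (mod 67)
60^16 ≡ 54^2 = 2916 ≡ 35 (mod 67)
60^27 = 60^16 · 60^8 · 60^2 · 60^1 ≡ 35 · 54 · 49 · 60 (mod 67).
Accumulate the product:
35 · 54 = 1890 ≡ 14
14 · 49 = 686 ≡ 16
16 · 60 = 960 ≡ 22

22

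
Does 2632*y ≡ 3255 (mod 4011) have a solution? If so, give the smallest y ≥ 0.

gcd(2632, 4011) = 7, and 7 | 3255, so solutions exist.
Divide through by 7: 376*y = 465 (mod 573).
376⁻¹ ≡ 541 (mod 573).
y ≡ 541*465 ≡ 18 (mod 573).
The smallest non-negative solution is y = 18.

18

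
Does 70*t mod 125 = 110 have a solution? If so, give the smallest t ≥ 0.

gcd(70, 125) = 5, and 5 | 110, so solutions exist.
Divide through by 5: 14*t ≡ 22 (mod 25).
14⁻¹ ≡ 9 (mod 25).
t ≡ 9*22 ≡ 23 (mod 25).
The smallest non-negative solution is t = 23.

23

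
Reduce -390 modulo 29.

-390 = -14·29 + 16, so -390 ≡ 16 (mod 29).

16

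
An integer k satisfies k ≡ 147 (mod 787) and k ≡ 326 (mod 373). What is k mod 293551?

787⁻¹ mod 373: 787·91 ≡ 1 (mod 373), so 787⁻¹ ≡ 91.
k = 147 + 787·((326 − 147)·91 mod 373) = 147 + 787·250 = 196897.

196897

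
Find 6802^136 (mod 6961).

5517

136 in binary is 10001000, i.e. 136 = 128 + 8.
6802^1 ≡ 6802 (mod 6961)
6802^2 ≡ 6802^2 = 46267204 ≡ 4398 (mod 6961)
6802^4 ≡ 4398^2 = 19342404 ≡ 4746 (mod 6961)
6802^8 ≡ 4746^2 = 22524516 ≡ 5681 (mod 6961)
6802^16 ≡ 5681^2 = 32273761 ≡ 2565 (mod 6961)
6802^32 ≡ 2565^2 = 6579225 ≡ 1080 (mod 6961)
6802^64 ≡ 1080^2 = 1166400 ≡ 3913 (mod 6961)
6802^128 ≡ 3913^2 = 15311569 ≡ 4330 (mod 6961)
6802^136 = 6802^128 · 6802^8 ≡ 4330 · 5681 (mod 6961).
4330 · 5681 = 24598730 ≡ 5517 (mod 6961).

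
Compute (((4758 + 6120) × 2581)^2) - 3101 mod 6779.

3440

4758 + 6120 = 10878 ≡ 4099 (mod 6779)
4099 × 2581 = 10579519 ≡ 4279 (mod 6779)
(4279)^2 ≡ 6541 (mod 6779)
6541 - 3101 = 3440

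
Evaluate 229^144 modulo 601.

By square-and-multiply:
144 in binary is 10010000, i.e. 144 = 128 + 16.
229^1 ≡ 229 (mod 601)
229^2 ≡ 229^2 = 52441 ≡ 154 (mod 601)
229^4 ≡ 154^2 = 23716 ≡ 277 (mod 601)
229^8 ≡ 277^2 = 76729 ≡ 402 (mod 601)
229^16 ≡ 402^2 = 161604 ≡ 536 (mod 601)
229^32 ≡ 536^2 = 287296 ≡ 18 (mod 601)
229^64 ≡ 18^2 = 324 (mod 601)
229^128 ≡ 324^2 = 104976 ≡ 402 (mod 601)
229^144 = 229^128 × 229^16 ≡ 402 × 536 (mod 601).
402 × 536 = 215472 ≡ 314 (mod 601).

314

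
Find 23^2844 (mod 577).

152

By square-and-multiply:
23^1 ≡ 23 (mod 577)
23^2 ≡ 23^2 = 529 (mod 577)
23^4 ≡ 529^2 = 279841 ≡ 573 (mod 577)
23^8 ≡ 573^2 = 328329 ≡ 16 (mod 577)
23^16 ≡ 16^2 = 256 (mod 577)
23^32 ≡ 256^2 = 65536 ≡ 335 (mod 577)
23^64 ≡ 335^2 = 112225 ≡ 287 (mod 577)
23^128 ≡ 287^2 = 82369 ≡ 435 (mod 577)
23^256 ≡ 435^2 = 189225 ≡ 546 (mod 577)
23^512 ≡ 546^2 = 298116 ≡ 384 (mod 577)
23^1024 ≡ 384^2 = 147456 ≡ 321 (mod 577)
23^2048 ≡ 321^2 = 103041 ≡ 335 (mod 577)
23^2844 = 23^2048 × 23^512 × 23^256 × 23^16 × 23^8 × 23^4 ≡ 335 × 384 × 546 × 256 × 16 × 573 (mod 577).
Accumulate the product:
335 × 384 = 128640 ≡ 546
546 × 546 = 298116 ≡ 384
384 × 256 = 98304 ≡ 214
214 × 16 = 3424 ≡ 539
539 × 573 = 308847 ≡ 152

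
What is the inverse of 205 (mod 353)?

31

Apply the Euclidean algorithm and back-substitute:
353 = 1×205 + 148
205 = 1×148 + 57
148 = 2×57 + 34
57 = 1×34 + 23
34 = 1×23 + 11
23 = 2×11 + 1
11 = 11×1 + 0
gcd(205, 353) = 1, so the inverse exists.
Back-substitute for 1:
1 = 1×23 − 2×11
  = −2×34 + 3×23
  = 3×57 − 5×34
  = −5×148 + 13×57
  = 13×205 − 18×148
  = −18×353 + 31×205
So 205⁻¹ ≡ 31 (mod 353).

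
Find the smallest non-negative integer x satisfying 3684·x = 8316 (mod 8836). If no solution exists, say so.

gcd(3684, 8836) = 4, and 4 | 8316, so solutions exist.
Divide through by 4: 921·x mod 2209 = 2079.
921⁻¹ ≡ 1264 (mod 2209).
x ≡ 1264·2079 ≡ 1355 (mod 2209).
The smallest non-negative solution is x = 1355.

1355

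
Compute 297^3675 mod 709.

544

297^1 ≡ 297 (mod 709)
297^2 ≡ 297^2 = 88209 ≡ 293 (mod 709)
297^4 ≡ 293^2 = 85849 ≡ 60 (mod 709)
297^8 ≡ 60^2 = 3600 ≡ 55 (mod 709)
297^16 ≡ 55^2 = 3025 ≡ 189 (mod 709)
297^32 ≡ 189^2 = 35721 ≡ 271 (mod 709)
297^64 ≡ 271^2 = 73441 ≡ 414 (mod 709)
297^128 ≡ 414^2 = 171396 ≡ 527 (mod 709)
297^256 ≡ 527^2 = 277729 ≡ 510 (mod 709)
297^512 ≡ 510^2 = 260100 ≡ 606 (mod 709)
297^1024 ≡ 606^2 = 367236 ≡ 683 (mod 709)
297^2048 ≡ 683^2 = 466489 ≡ 676 (mod 709)
297^3675 = 297^2048 · 297^1024 · 297^512 · 297^64 · 297^16 · 297^8 · 297^2 · 297^1 ≡ 676 · 683 · 606 · 414 · 189 · 55 · 293 · 297 (mod 709).
Accumulate the product:
676 · 683 = 461708 ≡ 149
149 · 606 = 90294 ≡ 251
251 · 414 = 103914 ≡ 400
400 · 189 = 75600 ≡ 446
446 · 55 = 24530 ≡ 424
424 · 293 = 124232 ≡ 157
157 · 297 = 46629 ≡ 544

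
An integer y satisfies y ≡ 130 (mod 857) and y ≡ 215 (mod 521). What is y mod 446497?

216951

857⁻¹ mod 521: 857*383 ≡ 1 (mod 521), so 857⁻¹ ≡ 383.
y = 130 + 857*((215 − 130)*383 mod 521) = 130 + 857*253 = 216951.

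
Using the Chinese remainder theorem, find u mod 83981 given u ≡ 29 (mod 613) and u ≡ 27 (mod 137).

613⁻¹ mod 137: 613×78 ≡ 1 (mod 137), so 613⁻¹ ≡ 78.
u = 29 + 613×((27 − 29)×78 mod 137) = 29 + 613×118 = 72363.
Check: 72363 mod 613 = 29, 72363 mod 137 = 27. ✓

72363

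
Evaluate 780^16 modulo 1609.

1083

780^1 ≡ 780 (mod 1609)
780^2 ≡ 780^2 = 608400 ≡ 198 (mod 1609)
780^4 ≡ 198^2 = 39204 ≡ 588 (mod 1609)
780^8 ≡ 588^2 = 345744 ≡ 1418 (mod 1609)
780^16 ≡ 1418^2 = 2010724 ≡ 1083 (mod 1609)
So 780^16 ≡ 1083 (mod 1609).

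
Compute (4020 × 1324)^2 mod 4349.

1677

4020 × 1324 = 5322480 ≡ 3653 (mod 4349)
(3653)^2 ≡ 1677 (mod 4349)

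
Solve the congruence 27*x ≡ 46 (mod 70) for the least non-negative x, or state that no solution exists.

38

gcd(27, 70) = 1, so a unique solution mod 70 exists.
27⁻¹ ≡ 13 (mod 70).
x ≡ 13*46 ≡ 38 (mod 70).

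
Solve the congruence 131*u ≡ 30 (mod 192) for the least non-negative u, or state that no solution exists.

138

gcd(131, 192) = 1, so a unique solution mod 192 exists.
131⁻¹ ≡ 107 (mod 192).
u ≡ 107*30 ≡ 138 (mod 192).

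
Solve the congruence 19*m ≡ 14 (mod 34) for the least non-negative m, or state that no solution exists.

gcd(19, 34) = 1, so a unique solution mod 34 exists.
19⁻¹ ≡ 9 (mod 34).
m ≡ 9*14 ≡ 24 (mod 34).

24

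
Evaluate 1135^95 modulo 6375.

95 in binary is 1011111, i.e. 95 = 64 + 16 + 8 + 4 + 2 + 1.
1135^1 ≡ 1135 (mod 6375)
1135^2 ≡ 1135^2 = 1288225 ≡ 475 (mod 6375)
1135^4 ≡ 475^2 = 225625 ≡ 2500 (mod 6375)
1135^8 ≡ 2500^2 = 6250000 ≡ 2500 (mod 6375)
1135^16 ≡ 2500^2 = 6250000 ≡ 2500 (mod 6375)
1135^32 ≡ 2500^2 = 6250000 ≡ 2500 (mod 6375)
1135^64 ≡ 2500^2 = 6250000 ≡ 2500 (mod 6375)
1135^95 = 1135^64 · 1135^16 · 1135^8 · 1135^4 · 1135^2 · 1135^1 ≡ 2500 · 2500 · 2500 · 2500 · 475 · 1135 (mod 6375).
Accumulate the product:
2500 · 2500 = 6250000 ≡ 2500
2500 · 2500 = 6250000 ≡ 2500
2500 · 2500 = 6250000 ≡ 2500
2500 · 475 = 1187500 ≡ 1750
1750 · 1135 = 1986250 ≡ 3625

3625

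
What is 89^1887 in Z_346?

113

Using repeated squaring:
1887 in binary is 11101011111, i.e. 1887 = 1024 + 512 + 256 + 64 + 16 + 8 + 4 + 2 + 1.
89^1 ≡ 89 (mod 346)
89^2 ≡ 89^2 = 7921 ≡ 309 (mod 346)
89^4 ≡ 309^2 = 95481 ≡ 331 (mod 346)
89^8 ≡ 331^2 = 109561 ≡ 225 (mod 346)
89^16 ≡ 225^2 = 50625 ≡ 109 (mod 346)
89^32 ≡ 109^2 = 11881 ≡ 117 (mod 346)
89^64 ≡ 117^2 = 13689 ≡ 195 (mod 346)
89^128 ≡ 195^2 = 38025 ≡ 311 (mod 346)
89^256 ≡ 311^2 = 96721 ≡ 187 (mod 346)
89^512 ≡ 187^2 = 34969 ≡ 23 (mod 346)
89^1024 ≡ 23^2 = 529 ≡ 183 (mod 346)
89^1887 = 89^1024 × 89^512 × 89^256 × 89^64 × 89^16 × 89^8 × 89^4 × 89^2 × 89^1 ≡ 183 × 23 × 187 × 195 × 109 × 225 × 331 × 309 × 89 (mod 346).
Accumulate the product:
183 × 23 = 4209 ≡ 57
57 × 187 = 10659 ≡ 279
279 × 195 = 54405 ≡ 83
83 × 109 = 9047 ≡ 51
51 × 225 = 11475 ≡ 57
57 × 331 = 18867 ≡ 183
183 × 309 = 56547 ≡ 149
149 × 89 = 13261 ≡ 113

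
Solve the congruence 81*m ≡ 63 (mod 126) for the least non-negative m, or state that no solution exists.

gcd(81, 126) = 9, and 9 | 63, so solutions exist.
Divide through by 9: 9*m mod 14 = 7.
9⁻¹ ≡ 11 (mod 14).
m ≡ 11*7 ≡ 7 (mod 14).
The smallest non-negative solution is m = 7.

7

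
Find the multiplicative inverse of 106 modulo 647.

470

Apply the Euclidean algorithm and back-substitute:
647 = 6·106 + 11
106 = 9·11 + 7
11 = 1·7 + 4
7 = 1·4 + 3
4 = 1·3 + 1
3 = 3·1 + 0
gcd(106, 647) = 1, so the inverse exists.
Back-substitute for 1:
1 = 1·4 − 1·3
  = −1·7 + 2·4
  = 2·11 − 3·7
  = −3·106 + 29·11
  = 29·647 − 177·106
So 106⁻¹ ≡ −177 ≡ 470 (mod 647).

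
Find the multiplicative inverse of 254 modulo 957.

584

Apply the Euclidean algorithm and back-substitute:
957 = 3·254 + 195
254 = 1·195 + 59
195 = 3·59 + 18
59 = 3·18 + 5
18 = 3·5 + 3
5 = 1·3 + 2
3 = 1·2 + 1
2 = 2·1 + 0
gcd(254, 957) = 1, so the inverse exists.
Bézout: 1 = 99·957 − 373·254.
So 254⁻¹ ≡ −373 ≡ 584 (mod 957).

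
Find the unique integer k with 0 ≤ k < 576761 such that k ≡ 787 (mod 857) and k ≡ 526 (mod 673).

316163

857⁻¹ mod 673: 857·406 ≡ 1 (mod 673), so 857⁻¹ ≡ 406.
k = 787 + 857·((526 − 787)·406 mod 673) = 787 + 857·368 = 316163.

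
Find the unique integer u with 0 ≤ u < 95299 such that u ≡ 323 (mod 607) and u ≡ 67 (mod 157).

44027

607⁻¹ mod 157: 607*142 ≡ 1 (mod 157), so 607⁻¹ ≡ 142.
u = 323 + 607*((67 − 323)*142 mod 157) = 323 + 607*72 = 44027.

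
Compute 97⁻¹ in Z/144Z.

By the extended Euclidean algorithm:
144 = 1×97 + 47
97 = 2×47 + 3
47 = 15×3 + 2
3 = 1×2 + 1
2 = 2×1 + 0
gcd(97, 144) = 1, so the inverse exists.
Bézout: 1 = −33×144 + 49×97.
So 97⁻¹ ≡ 49 (mod 144).

49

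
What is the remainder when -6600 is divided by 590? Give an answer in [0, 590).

480

-6600 = -12×590 + 480, so -6600 ≡ 480 (mod 590).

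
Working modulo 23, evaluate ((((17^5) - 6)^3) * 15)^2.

4

(17)^5 ≡ 21 (mod 23)
21 - 6 = 15
(15)^3 ≡ 17 (mod 23)
17 * 15 = 255 ≡ 2 (mod 23)
(2)^2 ≡ 4 (mod 23)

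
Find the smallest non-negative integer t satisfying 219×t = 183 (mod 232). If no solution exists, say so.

93

gcd(219, 232) = 1, so a unique solution mod 232 exists.
219⁻¹ ≡ 107 (mod 232).
t ≡ 107×183 ≡ 93 (mod 232).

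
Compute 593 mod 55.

43

593 = 10*55 + 43, so 593 ≡ 43 (mod 55).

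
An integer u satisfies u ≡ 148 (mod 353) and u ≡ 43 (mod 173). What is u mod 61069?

55922

353⁻¹ mod 173: 353×99 ≡ 1 (mod 173), so 353⁻¹ ≡ 99.
u = 148 + 353×((43 − 148)×99 mod 173) = 148 + 353×158 = 55922.
Check: 55922 mod 353 = 148, 55922 mod 173 = 43. ✓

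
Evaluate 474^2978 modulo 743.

By square-and-multiply:
2978 in binary is 101110100010, i.e. 2978 = 2048 + 512 + 256 + 128 + 32 + 2.
474^1 ≡ 474 (mod 743)
474^2 ≡ 474^2 = 224676 ≡ 290 (mod 743)
474^4 ≡ 290^2 = 84100 ≡ 141 (mod 743)
474^8 ≡ 141^2 = 19881 ≡ 563 (mod 743)
474^16 ≡ 563^2 = 316969 ≡ 451 (mod 743)
474^32 ≡ 451^2 = 203401 ≡ 562 (mod 743)
474^64 ≡ 562^2 = 315844 ≡ 69 (mod 743)
474^128 ≡ 69^2 = 4761 ≡ 303 (mod 743)
474^256 ≡ 303^2 = 91809 ≡ 420 (mod 743)
474^512 ≡ 420^2 = 176400 ≡ 309 (mod 743)
474^1024 ≡ 309^2 = 95481 ≡ 377 (mod 743)
474^2048 ≡ 377^2 = 142129 ≡ 216 (mod 743)
474^2978 = 474^2048 · 474^512 · 474^256 · 474^128 · 474^32 · 474^2 ≡ 216 · 309 · 420 · 303 · 562 · 290 (mod 743).
Accumulate the product:
216 · 309 = 66744 ≡ 617
617 · 420 = 259140 ≡ 576
576 · 303 = 174528 ≡ 666
666 · 562 = 374292 ≡ 563
563 · 290 = 163270 ≡ 553

553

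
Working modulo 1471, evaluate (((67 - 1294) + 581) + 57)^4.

67 - 1294 = -1227 ≡ 244 (mod 1471)
244 + 581 = 825
825 + 57 = 882
(882)^4 ≡ 798 (mod 1471)

798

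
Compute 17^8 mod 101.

17^1 ≡ 17 (mod 101)
17^2 ≡ 17^2 = 289 ≡ 87 (mod 101)
17^4 ≡ 87^2 = 7569 ≡ 95 (mod 101)
17^8 ≡ 95^2 = 9025 ≡ 36 (mod 101)
So 17^8 ≡ 36 (mod 101).

36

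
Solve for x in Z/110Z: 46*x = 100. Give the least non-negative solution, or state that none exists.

50

gcd(46, 110) = 2, and 2 | 100, so solutions exist.
Divide through by 2: 23*x mod 55 = 50.
23⁻¹ ≡ 12 (mod 55).
x ≡ 12*50 ≡ 50 (mod 55).
The smallest non-negative solution is x = 50.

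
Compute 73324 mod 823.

73324 = 89×823 + 77, so 73324 ≡ 77 (mod 823).

77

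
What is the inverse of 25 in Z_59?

By the extended Euclidean algorithm:
59 = 2*25 + 9
25 = 2*9 + 7
9 = 1*7 + 2
7 = 3*2 + 1
2 = 2*1 + 0
gcd(25, 59) = 1, so the inverse exists.
Bézout: 1 = −11*59 + 26*25.
So 25⁻¹ ≡ 26 (mod 59).

26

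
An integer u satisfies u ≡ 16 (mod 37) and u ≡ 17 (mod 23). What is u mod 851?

37⁻¹ mod 23: 37×5 ≡ 1 (mod 23), so 37⁻¹ ≡ 5.
u = 16 + 37×((17 − 16)×5 mod 23) = 16 + 37×5 = 201.

201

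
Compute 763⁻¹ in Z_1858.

1858 = 2*763 + 332
763 = 2*332 + 99
332 = 3*99 + 35
99 = 2*35 + 29
35 = 1*29 + 6
29 = 4*6 + 5
6 = 1*5 + 1
5 = 5*1 + 0
gcd(763, 1858) = 1, so the inverse exists.
Back-substitute for 1:
1 = 1*6 − 1*5
  = −1*29 + 5*6
  = 5*35 − 6*29
  = −6*99 + 17*35
  = 17*332 − 57*99
  = −57*763 + 131*332
  = 131*1858 − 319*763
So 763⁻¹ ≡ −319 ≡ 1539 (mod 1858).

1539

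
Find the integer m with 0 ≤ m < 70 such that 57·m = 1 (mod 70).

70 = 1*57 + 13
57 = 4*13 + 5
13 = 2*5 + 3
5 = 1*3 + 2
3 = 1*2 + 1
2 = 2*1 + 0
gcd(57, 70) = 1, so the inverse exists.
Back-substitute for 1:
1 = 1*3 − 1*2
  = −1*5 + 2*3
  = 2*13 − 5*5
  = −5*57 + 22*13
  = 22*70 − 27*57
So 57⁻¹ ≡ −27 ≡ 43 (mod 70).

43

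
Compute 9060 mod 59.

33

9060 = 153*59 + 33, so 9060 ≡ 33 (mod 59).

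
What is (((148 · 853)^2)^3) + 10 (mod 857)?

148 · 853 = 126244 ≡ 265 (mod 857)
(265)^2 ≡ 808 (mod 857)
(808)^3 ≡ 617 (mod 857)
617 + 10 = 627

627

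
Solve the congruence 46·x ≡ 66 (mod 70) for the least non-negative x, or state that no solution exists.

gcd(46, 70) = 2, and 2 | 66, so solutions exist.
Divide through by 2: 23·x ≡ 33 mod 35.
23⁻¹ ≡ 32 (mod 35).
x ≡ 32·33 ≡ 6 (mod 35).
The smallest non-negative solution is x = 6.

6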